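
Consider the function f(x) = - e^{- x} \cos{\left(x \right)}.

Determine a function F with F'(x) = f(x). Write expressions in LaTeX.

An antiderivative is F(x) = \frac{\left(- \sin{\left(x \right)} + \cos{\left(x \right)}\right) e^{- x}}{2}.

Whatever form F(x) takes, F'(x) = f(x) is non-negotiable.
Check: d/dx[\frac{\left(- \sin{\left(x \right)} + \cos{\left(x \right)}\right) e^{- x}}{2}] = - e^{- x} \cos{\left(x \right)} = f(x).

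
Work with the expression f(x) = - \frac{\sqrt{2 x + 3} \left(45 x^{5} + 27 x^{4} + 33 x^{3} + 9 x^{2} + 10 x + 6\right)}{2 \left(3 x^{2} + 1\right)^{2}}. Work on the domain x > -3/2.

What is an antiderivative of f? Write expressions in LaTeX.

An antiderivative is F(x) = - \frac{x \left(2 x + 3\right)^{\frac{3}{2}} \left(3 x^{2} + 2\right)}{2 \left(3 x^{2} + 1\right)}.

A candidate is checked by its d/dx: the result must match f(x).
Check: d/dx[- \frac{x \left(2 x + 3\right)^{\frac{3}{2}} \left(3 x^{2} + 2\right)}{2 \left(3 x^{2} + 1\right)}] = \frac{- 45 x^{5} \sqrt{2 x + 3} - 27 x^{4} \sqrt{2 x + 3} - 33 x^{3} \sqrt{2 x + 3} - 9 x^{2} \sqrt{2 x + 3} - 10 x \sqrt{2 x + 3} - 6 \sqrt{2 x + 3}}{18 x^{4} + 12 x^{2} + 2}, which equals f(x).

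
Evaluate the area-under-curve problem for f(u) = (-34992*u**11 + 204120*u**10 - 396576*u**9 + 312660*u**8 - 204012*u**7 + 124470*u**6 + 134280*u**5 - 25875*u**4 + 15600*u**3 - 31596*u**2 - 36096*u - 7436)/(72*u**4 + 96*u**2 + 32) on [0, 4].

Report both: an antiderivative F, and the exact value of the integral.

Antiderivative: F(u) = (2*u + 1)/(3*u**2/2 + 1) - 3*(-3*u**2 + 5*u + 5/2)**4/4; value = -15854507/50

An antiderivative F(u) passes only if d/du[F] lands on f(u) exactly.
F(u) = (2*u + 1)/(3*u**2/2 + 1) - 3*(-3*u**2 + 5*u + 5/2)**4/4 is an antiderivative of f.
Check: d/du[(2*u + 1)/(3*u**2/2 + 1) - 3*(-3*u**2 + 5*u + 5/2)**4/4] = (-34992*u**11 + 204120*u**10 - 396576*u**9 + 312660*u**8 - 204012*u**7 + 124470*u**6 + 134280*u**5 - 25875*u**4 + 15600*u**3 - 31596*u**2 - 36096*u - 7436)/(72*u**4 + 96*u**2 + 32) = f(u).
F(4) = -507389499/1600; F(0) = -1811/64.
Integral = F(4) - F(0) = -15854507/50.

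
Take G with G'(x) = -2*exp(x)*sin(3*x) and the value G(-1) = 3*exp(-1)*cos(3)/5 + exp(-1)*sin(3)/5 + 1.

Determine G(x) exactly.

Whatever form G(x) takes, its d/dx must return the stated G'(x).
A general antiderivative is -exp(x)*sin(3*x)/5 + 3*exp(x)*cos(3*x)/5 + C.
The condition gives C = 3*exp(-1)*cos(3)/5 + exp(-1)*sin(3)/5 + 1 - (3*exp(-1)*cos(3)/5 + exp(-1)*sin(3)/5) = 1.
So G(x) = -exp(x)*sin(3*x)/5 + 3*exp(x)*cos(3*x)/5 + 1.
Check: d/dx[-exp(x)*sin(3*x)/5 + 3*exp(x)*cos(3*x)/5 + 1] = -2*exp(x)*sin(3*x) = G'(x).

G(x) = -exp(x)*sin(3*x)/5 + 3*exp(x)*cos(3*x)/5 + 1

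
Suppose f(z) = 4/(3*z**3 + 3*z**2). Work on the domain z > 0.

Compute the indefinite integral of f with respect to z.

The denominator factors as 3*z**2*(z + 1); partial fractions split f into directly integrable pieces: 4/(3*(z + 1)) - 4/(3*z) + 4/(3*z**2).
Check: d/dz[4*(-z*log(z) + z*log(z + 1) - 1)/(3*z)] = 4/(3*z**3 + 3*z**2) = f(z).

F(z) = 4*(-z*log(z) + z*log(z + 1) - 1)/(3*z) + C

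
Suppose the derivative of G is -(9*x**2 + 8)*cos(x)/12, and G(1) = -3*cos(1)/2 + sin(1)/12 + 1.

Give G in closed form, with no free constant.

G(x) = -(9*x**2*sin(x) + 18*x*cos(x) - 10*sin(x) - 12)/12

A candidate passes only if d/dx[G] lands on the given G'(x) exactly.
A general antiderivative is -3*x**2*sin(x)/4 - 3*x*cos(x)/2 + 5*sin(x)/6 + C.
The condition gives C = -3*cos(1)/2 + sin(1)/12 + 1 - (-3*cos(1)/2 + sin(1)/12) = 1.
So G(x) = -(9*x**2*sin(x) + 18*x*cos(x) - 10*sin(x) - 12)/12.
Check: d/dx[-(9*x**2*sin(x) + 18*x*cos(x) - 10*sin(x) - 12)/12] = -3*x**2*cos(x)/4 - 2*cos(x)/3, which equals G'(x).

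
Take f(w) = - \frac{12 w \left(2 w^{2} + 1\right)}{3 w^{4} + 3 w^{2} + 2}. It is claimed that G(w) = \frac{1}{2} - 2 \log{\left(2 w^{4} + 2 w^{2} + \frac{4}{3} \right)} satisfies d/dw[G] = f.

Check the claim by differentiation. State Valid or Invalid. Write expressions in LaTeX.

d/dw[G] = \frac{- 24 w^{3} - 12 w}{3 w^{4} + 3 w^{2} + 2}
This equals f(w) exactly, so the claim holds.

Valid - differentiating G returns exactly f.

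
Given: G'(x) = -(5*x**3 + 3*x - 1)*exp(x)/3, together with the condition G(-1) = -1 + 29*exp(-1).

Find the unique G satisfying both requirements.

G'(x) has the shape u'v + uv' for u = -5*x**3/3 + 5*x**2 - 11*x + 34/3 and v = exp(x) — it is the derivative of the product u*v.
A general antiderivative is (-5*x**3 + 15*x**2 - 33*x + 34)*exp(x)/3 + C.
The condition gives C = -1 + 29*exp(-1) - (29*exp(-1)) = -1.
So G(x) = -5*x**3*exp(x)/3 + 5*x**2*exp(x) - 11*x*exp(x) + 34*exp(x)/3 - 1.
Check: d/dx[-5*x**3*exp(x)/3 + 5*x**2*exp(x) - 11*x*exp(x) + 34*exp(x)/3 - 1] = -5*x**3*exp(x)/3 - x*exp(x) + exp(x)/3, which equals G'(x).

G(x) = -5*x**3*exp(x)/3 + 5*x**2*exp(x) - 11*x*exp(x) + 34*exp(x)/3 - 1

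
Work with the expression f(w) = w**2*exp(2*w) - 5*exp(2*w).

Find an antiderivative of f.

Recognize the product-rule pattern: f = u'v + uv' with u = w**2/2 - w/2 - 9/4, v = exp(2*w), so integration by parts undoes it.
Check: d/dw[(2*w**2 - 2*w - 9)*exp(2*w)/4] = w**2*exp(2*w) - 5*exp(2*w) = f(w).

An antiderivative is F(w) = (2*w**2 - 2*w - 9)*exp(2*w)/4.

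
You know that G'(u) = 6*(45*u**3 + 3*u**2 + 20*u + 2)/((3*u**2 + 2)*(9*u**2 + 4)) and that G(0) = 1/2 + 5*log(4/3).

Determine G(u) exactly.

Check a candidate G(u) by differentiating: d/du[G] must match the given G'(u).
A general antiderivative is 5*log(2*u**2 + 4/3) + atan(3*u/2) + C.
The condition gives C = 1/2 + 5*log(4/3) - (5*log(4/3)) = 1/2.
So G(u) = (10*log(2*u**2 + 4/3) + 2*atan(3*u/2) + 1)/2.
Check: d/du[(10*log(2*u**2 + 4/3) + 2*atan(3*u/2) + 1)/2] = (270*u**3 + 18*u**2 + 120*u + 12)/(27*u**4 + 30*u**2 + 8), which equals G'(u).

G(u) = (10*log(2*u**2 + 4/3) + 2*atan(3*u/2) + 1)/2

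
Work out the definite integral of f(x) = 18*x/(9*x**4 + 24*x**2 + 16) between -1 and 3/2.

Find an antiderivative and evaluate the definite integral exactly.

f matches the chain-rule pattern g'(h)*h' with inner function h(x) = 3*x**2/2 + 2; substituting u = h(x) collapses the integral.
F(x) = -3/(3*x**2 + 4) is an antiderivative of f.
Check: d/dx[-3/(3*x**2 + 4)] = 18*x/(9*x**4 + 24*x**2 + 16) = f(x).
F(3/2) = -12/43; F(-1) = -3/7.
Integral = F(3/2) - F(-1) = 45/301.

Antiderivative: F(x) = -3/(3*x**2 + 4); value = 45/301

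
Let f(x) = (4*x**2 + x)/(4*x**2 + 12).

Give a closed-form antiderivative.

An antiderivative is F(x) = x + log(x**2 + 3)/8 - sqrt(3)*atan(sqrt(3)*x/3).

An antiderivative F(x) passes only if d/dx[F] lands on f(x) exactly.
Check: d/dx[x + log(x**2 + 3)/8 - sqrt(3)*atan(sqrt(3)*x/3)] = (4*x**2 + x)/(4*x**2 + 12) = f(x).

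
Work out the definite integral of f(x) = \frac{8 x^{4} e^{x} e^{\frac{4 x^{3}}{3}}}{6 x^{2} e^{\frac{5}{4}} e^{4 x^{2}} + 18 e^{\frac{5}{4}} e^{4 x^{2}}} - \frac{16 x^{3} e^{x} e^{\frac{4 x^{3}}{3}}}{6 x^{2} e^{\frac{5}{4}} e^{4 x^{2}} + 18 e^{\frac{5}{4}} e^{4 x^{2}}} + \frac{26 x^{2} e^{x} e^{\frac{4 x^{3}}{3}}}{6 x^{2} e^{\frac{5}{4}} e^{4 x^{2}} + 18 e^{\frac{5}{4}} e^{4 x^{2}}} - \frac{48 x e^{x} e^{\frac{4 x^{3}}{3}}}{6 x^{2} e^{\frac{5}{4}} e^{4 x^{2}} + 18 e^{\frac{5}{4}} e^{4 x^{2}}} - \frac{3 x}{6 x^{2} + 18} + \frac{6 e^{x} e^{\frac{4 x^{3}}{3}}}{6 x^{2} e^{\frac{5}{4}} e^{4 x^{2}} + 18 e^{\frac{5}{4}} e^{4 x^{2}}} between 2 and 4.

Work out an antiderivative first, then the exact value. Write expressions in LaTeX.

Antiderivative: F(x) = \frac{4 e^{\frac{4 x^{3}}{3} - 4 x^{2} + x - \frac{5}{4}} - 3 \log{\left(x^{2} + 3 \right)}}{12}; value = - \frac{\log{\left(19 \right)}}{4} - \frac{1}{3 e^{\frac{55}{12}}} + \frac{\log{\left(7 \right)}}{4} + \frac{e^{\frac{289}{12}}}{3}

Integrate term by term and add the pieces.
F(x) = \frac{4 e^{\frac{4 x^{3}}{3} - 4 x^{2} + x - \frac{5}{4}} - 3 \log{\left(x^{2} + 3 \right)}}{12} is an antiderivative of f.
Check: d/dx[\frac{4 e^{\frac{4 x^{3}}{3} - 4 x^{2} + x - \frac{5}{4}} - 3 \log{\left(x^{2} + 3 \right)}}{12}] = \frac{\frac{8 x^{4} e^{x} e^{- 4 x^{2}} e^{\frac{4 x^{3}}{3}}}{e^{\frac{5}{4}}} - \frac{16 x^{3} e^{x} e^{- 4 x^{2}} e^{\frac{4 x^{3}}{3}}}{e^{\frac{5}{4}}} + \frac{26 x^{2} e^{x} e^{- 4 x^{2}} e^{\frac{4 x^{3}}{3}}}{e^{\frac{5}{4}}} - \frac{48 x e^{x} e^{- 4 x^{2}} e^{\frac{4 x^{3}}{3}}}{e^{\frac{5}{4}}} - 3 x + \frac{6 e^{x} e^{- 4 x^{2}} e^{\frac{4 x^{3}}{3}}}{e^{\frac{5}{4}}}}{6 x^{2} + 18}, which equals f(x).
F(4) = - \frac{\log{\left(19 \right)}}{4} + \frac{e^{\frac{289}{12}}}{3}; F(2) = - \frac{\log{\left(7 \right)}}{4} + \frac{1}{3 e^{\frac{55}{12}}}.
Integral = F(4) - F(2) = - \frac{\log{\left(19 \right)}}{4} - \frac{1}{3 e^{\frac{55}{12}}} + \frac{\log{\left(7 \right)}}{4} + \frac{e^{\frac{289}{12}}}{3}.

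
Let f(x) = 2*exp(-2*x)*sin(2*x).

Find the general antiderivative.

Differentiate the proposed F(x) back; it has to land on f(x) exactly.
Check: d/dx[(-sin(2*x) - cos(2*x))*exp(-2*x)/2] = 2*exp(-2*x)*sin(2*x) = f(x).

F(x) = (-sin(2*x) - cos(2*x))*exp(-2*x)/2 + C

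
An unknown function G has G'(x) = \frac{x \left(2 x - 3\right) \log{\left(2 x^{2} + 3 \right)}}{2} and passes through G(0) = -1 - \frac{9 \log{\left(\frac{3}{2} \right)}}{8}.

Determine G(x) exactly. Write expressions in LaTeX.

G(x) = - \frac{2 x^{3}}{9} + \frac{3 x^{2}}{4} + x + \left(\frac{x^{3}}{3} - \frac{3 x^{2}}{4}\right) \log{\left(2 x^{2} + 3 \right)} - \frac{9 \log{\left(x^{2} + \frac{3}{2} \right)}}{8} - \frac{\sqrt{6} \operatorname{atan}{\left(\frac{\sqrt{6} x}{3} \right)}}{2} - 1

Whatever form G(x) takes, its d/dx must return the stated G'(x).
A general antiderivative is - \frac{2 x^{3}}{9} + \frac{3 x^{2}}{4} + x + \left(\frac{x^{3}}{3} - \frac{3 x^{2}}{4}\right) \log{\left(2 x^{2} + 3 \right)} - \frac{9 \log{\left(x^{2} + \frac{3}{2} \right)}}{8} - \frac{\sqrt{6} \operatorname{atan}{\left(\frac{\sqrt{6} x}{3} \right)}}{2} + C.
The condition gives C = -1 - \frac{9 \log{\left(\frac{3}{2} \right)}}{8} - (- \frac{9 \log{\left(\frac{3}{2} \right)}}{8}) = -1.
So G(x) = - \frac{2 x^{3}}{9} + \frac{3 x^{2}}{4} + x + \left(\frac{x^{3}}{3} - \frac{3 x^{2}}{4}\right) \log{\left(2 x^{2} + 3 \right)} - \frac{9 \log{\left(x^{2} + \frac{3}{2} \right)}}{8} - \frac{\sqrt{6} \operatorname{atan}{\left(\frac{\sqrt{6} x}{3} \right)}}{2} - 1.
Check: d/dx[- \frac{2 x^{3}}{9} + \frac{3 x^{2}}{4} + x + \left(\frac{x^{3}}{3} - \frac{3 x^{2}}{4}\right) \log{\left(2 x^{2} + 3 \right)} - \frac{9 \log{\left(x^{2} + \frac{3}{2} \right)}}{8} - \frac{\sqrt{6} \operatorname{atan}{\left(\frac{\sqrt{6} x}{3} \right)}}{2} - 1] = x^{2} \log{\left(2 x^{2} + 3 \right)} - \frac{3 x \log{\left(2 x^{2} + 3 \right)}}{2}, which equals G'(x).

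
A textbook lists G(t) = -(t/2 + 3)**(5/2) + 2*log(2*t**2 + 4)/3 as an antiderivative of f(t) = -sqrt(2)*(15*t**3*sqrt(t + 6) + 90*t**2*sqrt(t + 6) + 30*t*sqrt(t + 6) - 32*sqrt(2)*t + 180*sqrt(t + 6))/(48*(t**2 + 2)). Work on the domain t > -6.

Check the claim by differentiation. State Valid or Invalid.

Valid - differentiating G returns exactly f.

d/dt[G] = (-15*t**3*sqrt(t + 6) - 90*t**2*sqrt(t + 6) - 30*t*sqrt(t + 6) + 32*sqrt(2)*t - 180*sqrt(t + 6))/(24*sqrt(2)*t**2 + 48*sqrt(2))
This equals f(t) exactly, so the claim holds.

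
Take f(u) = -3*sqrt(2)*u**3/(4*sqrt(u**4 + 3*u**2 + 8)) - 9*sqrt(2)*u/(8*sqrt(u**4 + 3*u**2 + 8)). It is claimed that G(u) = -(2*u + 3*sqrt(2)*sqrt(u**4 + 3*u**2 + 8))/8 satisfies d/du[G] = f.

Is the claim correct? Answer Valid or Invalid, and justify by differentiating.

Invalid: d/du[G] - f = -1/4, which is not 0.

d/du[G] = (-6*sqrt(2)*u**3 - 9*sqrt(2)*u - 2*sqrt(u**4 + 3*u**2 + 8))/(8*sqrt(u**4 + 3*u**2 + 8))
d/du[G] - f(u) = -1/4 != 0.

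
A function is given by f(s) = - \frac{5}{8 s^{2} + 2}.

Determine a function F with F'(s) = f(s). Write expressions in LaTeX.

An antiderivative is F(s) = - \frac{5 \operatorname{atan}{\left(2 s \right)}}{4}.

A candidate is checked by its d/ds: the result must match f(s).
Check: d/ds[- \frac{5 \operatorname{atan}{\left(2 s \right)}}{4}] = - \frac{5}{8 s^{2} + 2} = f(s).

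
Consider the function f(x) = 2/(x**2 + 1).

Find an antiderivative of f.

A first test for any F(x): its x-derivative must equal f(x) identically.
Check: d/dx[2*atan(x)] = 2/(x**2 + 1) = f(x).

An antiderivative is F(x) = 2*atan(x).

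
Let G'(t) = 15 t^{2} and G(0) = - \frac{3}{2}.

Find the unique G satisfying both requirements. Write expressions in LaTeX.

Recover the given G'(t) by differentiating a candidate G(t); any mismatch rules it out.
A general antiderivative is 5 t^{3} - 2 + C.
The condition gives C = - \frac{3}{2} - (-2) = \frac{1}{2}.
So G(t) = \frac{10 t^{3} - 3}{2}.
Check: d/dt[\frac{10 t^{3} - 3}{2}] = 15 t^{2} = G'(t).

G(t) = \frac{10 t^{3} - 3}{2}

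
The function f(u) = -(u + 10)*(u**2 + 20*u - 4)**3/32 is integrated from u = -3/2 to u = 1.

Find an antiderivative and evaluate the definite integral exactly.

Antiderivative: F(u) = -u**8/256 - 5*u**7/16 - 149*u**6/16 - 485*u**5/4 - 4403*u**4/8 + 485*u**3 - 149*u**2 + 20*u; value = 238763265/65536

The substitution w = u**2/4 + 5*u - 1 works: f is exactly (dF/dw)*(dw/du) for that inner function.
F(u) = -u**8/256 - 5*u**7/16 - 149*u**6/16 - 485*u**5/4 - 4403*u**4/8 + 485*u**3 - 149*u**2 + 20*u is an antiderivative of f.
Check: d/du[-u**8/256 - 5*u**7/16 - 149*u**6/16 - 485*u**5/4 - 4403*u**4/8 + 485*u**3 - 149*u**2 + 20*u] = -u**7/32 - 35*u**6/16 - 447*u**5/8 - 2425*u**4/4 - 4403*u**3/2 + 1455*u**2 - 298*u + 20, which equals f(u).
F(1) = -83265/256; F(-3/2) = -260079105/65536.
Integral = F(1) - F(-3/2) = 238763265/65536.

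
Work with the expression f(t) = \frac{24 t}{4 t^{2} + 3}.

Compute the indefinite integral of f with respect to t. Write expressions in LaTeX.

f matches the chain-rule pattern g'(h)*h' with inner function h(t) = 2 t^{2} + \frac{3}{2}; substituting u = h(t) collapses the integral.
Check: d/dt[3 \log{\left(2 t^{2} + \frac{3}{2} \right)}] = \frac{24 t}{4 t^{2} + 3} = f(t).

F(t) = 3 \log{\left(2 t^{2} + \frac{3}{2} \right)} + C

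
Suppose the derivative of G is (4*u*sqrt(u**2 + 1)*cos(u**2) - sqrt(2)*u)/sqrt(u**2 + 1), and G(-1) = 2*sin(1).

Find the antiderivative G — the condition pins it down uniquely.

For G(u) to be correct, d/du[G] must agree with the stated G'(u) identically.
A general antiderivative is -sqrt(2*u**2 + 2) + 2*sin(u**2) + C.
The condition gives C = 2*sin(1) - (-2 + 2*sin(1)) = 2.
So G(u) = -sqrt(2)*sqrt(u**2 + 1) + 2*sin(u**2) + 2.
Check: d/du[-sqrt(2)*sqrt(u**2 + 1) + 2*sin(u**2) + 2] = (4*u*sqrt(u**2 + 1)*cos(u**2) - sqrt(2)*u)/sqrt(u**2 + 1) = G'(u).

G(u) = -sqrt(2)*sqrt(u**2 + 1) + 2*sin(u**2) + 2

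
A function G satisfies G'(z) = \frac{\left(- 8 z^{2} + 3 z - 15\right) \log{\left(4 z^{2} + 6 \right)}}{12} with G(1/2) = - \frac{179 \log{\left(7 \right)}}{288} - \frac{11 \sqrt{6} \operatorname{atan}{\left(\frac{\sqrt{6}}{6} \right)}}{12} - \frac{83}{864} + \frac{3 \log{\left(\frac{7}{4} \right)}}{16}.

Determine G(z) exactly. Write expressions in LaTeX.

A candidate passes only if d/dz[G] lands on the given G'(z) exactly.
A general antiderivative is \frac{4 z^{3}}{27} - \frac{z^{2}}{8} + \frac{11 z}{6} + \left(- \frac{2 z^{3}}{9} + \frac{z^{2}}{8} - \frac{5 z}{4}\right) \log{\left(4 z^{2} + 6 \right)} + \frac{3 \log{\left(z^{2} + \frac{3}{2} \right)}}{16} - \frac{11 \sqrt{6} \operatorname{atan}{\left(\frac{\sqrt{6} z}{3} \right)}}{12} + C.
The condition gives C = - \frac{179 \log{\left(7 \right)}}{288} - \frac{11 \sqrt{6} \operatorname{atan}{\left(\frac{\sqrt{6}}{6} \right)}}{12} - \frac{83}{864} + \frac{3 \log{\left(\frac{7}{4} \right)}}{16} - (- \frac{179 \log{\left(7 \right)}}{288} - \frac{11 \sqrt{6} \operatorname{atan}{\left(\frac{\sqrt{6}}{6} \right)}}{12} + \frac{3 \log{\left(\frac{7}{4} \right)}}{16} + \frac{781}{864}) = -1.
So G(z) = - \frac{2 z^{3} \log{\left(2 z^{2} + 3 \right)}}{9} - \frac{2 z^{3} \log{\left(2 \right)}}{9} + \frac{4 z^{3}}{27} + \frac{z^{2} \log{\left(2 z^{2} + 3 \right)}}{8} - \frac{z^{2}}{8} + \frac{z^{2} \log{\left(2 \right)}}{8} - \frac{5 z \log{\left(2 z^{2} + 3 \right)}}{4} - \frac{5 z \log{\left(2 \right)}}{4} + \frac{11 z}{6} + \frac{3 \log{\left(z^{2} + \frac{3}{2} \right)}}{16} - \frac{11 \sqrt{6} \operatorname{atan}{\left(\frac{\sqrt{6} z}{3} \right)}}{12} - 1.
Check: d/dz[- \frac{2 z^{3} \log{\left(2 z^{2} + 3 \right)}}{9} - \frac{2 z^{3} \log{\left(2 \right)}}{9} + \frac{4 z^{3}}{27} + \frac{z^{2} \log{\left(2 z^{2} + 3 \right)}}{8} - \frac{z^{2}}{8} + \frac{z^{2} \log{\left(2 \right)}}{8} - \frac{5 z \log{\left(2 z^{2} + 3 \right)}}{4} - \frac{5 z \log{\left(2 \right)}}{4} + \frac{11 z}{6} + \frac{3 \log{\left(z^{2} + \frac{3}{2} \right)}}{16} - \frac{11 \sqrt{6} \operatorname{atan}{\left(\frac{\sqrt{6} z}{3} \right)}}{12} - 1] = - \frac{2 z^{2} \log{\left(2 z^{2} + 3 \right)}}{3} - \frac{2 z^{2} \log{\left(2 \right)}}{3} + \frac{z \log{\left(2 z^{2} + 3 \right)}}{4} + \frac{z \log{\left(2 \right)}}{4} - \frac{5 \log{\left(2 z^{2} + 3 \right)}}{4} - \frac{5 \log{\left(2 \right)}}{4}, which equals G'(z).

G(z) = - \frac{2 z^{3} \log{\left(2 z^{2} + 3 \right)}}{9} - \frac{2 z^{3} \log{\left(2 \right)}}{9} + \frac{4 z^{3}}{27} + \frac{z^{2} \log{\left(2 z^{2} + 3 \right)}}{8} - \frac{z^{2}}{8} + \frac{z^{2} \log{\left(2 \right)}}{8} - \frac{5 z \log{\left(2 z^{2} + 3 \right)}}{4} - \frac{5 z \log{\left(2 \right)}}{4} + \frac{11 z}{6} + \frac{3 \log{\left(z^{2} + \frac{3}{2} \right)}}{16} - \frac{11 \sqrt{6} \operatorname{atan}{\left(\frac{\sqrt{6} z}{3} \right)}}{12} - 1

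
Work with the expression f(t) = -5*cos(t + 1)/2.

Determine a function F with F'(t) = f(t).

Any candidate F(t) must reproduce f(t) exactly when differentiated.
Check: d/dt[-5*sin(t + 1)/2] = -5*cos(t + 1)/2 = f(t).

An antiderivative is F(t) = -5*sin(t + 1)/2.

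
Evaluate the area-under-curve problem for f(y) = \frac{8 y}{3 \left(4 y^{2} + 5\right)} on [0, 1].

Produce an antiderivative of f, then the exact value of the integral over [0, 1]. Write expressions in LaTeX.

The substitution u = 4 y^{2} + 5 works: f is exactly (dF/du)*(du/dy) for that inner function.
F(y) = \frac{\log{\left(4 y^{2} + 5 \right)}}{3} is an antiderivative of f.
Check: d/dy[\frac{\log{\left(4 y^{2} + 5 \right)}}{3}] = \frac{8 y}{12 y^{2} + 15}, which equals f(y).
F(1) = \frac{\log{\left(9 \right)}}{3}; F(0) = \frac{\log{\left(5 \right)}}{3}.
Integral = F(1) - F(0) = - \frac{\log{\left(5 \right)}}{3} + \frac{\log{\left(9 \right)}}{3}.

Antiderivative: F(y) = \frac{\log{\left(4 y^{2} + 5 \right)}}{3}; value = - \frac{\log{\left(5 \right)}}{3} + \frac{\log{\left(9 \right)}}{3}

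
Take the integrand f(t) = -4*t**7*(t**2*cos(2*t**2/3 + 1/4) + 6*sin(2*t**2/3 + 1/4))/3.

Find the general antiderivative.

F(t) = -t**8*sin(2*t**2/3 + 1/4) + C

f has the shape u'v + uv' for u = -t**8 and v = sin(2*t**2/3 + 1/4) — it is the derivative of the product u*v.
Check: d/dt[-t**8*sin(2*t**2/3 + 1/4)] = -4*t**9*cos(2*t**2/3 + 1/4)/3 - 8*t**7*sin(2*t**2/3 + 1/4), which equals f(t).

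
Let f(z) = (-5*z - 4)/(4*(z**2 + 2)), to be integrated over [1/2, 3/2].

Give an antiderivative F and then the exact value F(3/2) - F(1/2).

Since d/dz undoes antidifferentiation here, F'(z) = f(z) is required of F(z).
F(z) = (-5*log(z**2 + 2) - 4*sqrt(2)*atan(sqrt(2)*z/2))/8 is an antiderivative of f.
Check: d/dz[(-5*log(z**2 + 2) - 4*sqrt(2)*atan(sqrt(2)*z/2))/8] = (-5*z - 4)/(4*z**2 + 8), which equals f(z).
F(3/2) = -5*log(17/4)/8 - sqrt(2)*atan(3*sqrt(2)/4)/2; F(1/2) = -5*log(9/4)/8 - sqrt(2)*atan(sqrt(2)/4)/2.
Integral = F(3/2) - F(1/2) = -5*log(17/4)/8 - sqrt(2)*atan(3*sqrt(2)/4)/2 + sqrt(2)*atan(sqrt(2)/4)/2 + 5*log(9/4)/8.

Antiderivative: F(z) = (-5*log(z**2 + 2) - 4*sqrt(2)*atan(sqrt(2)*z/2))/8; value = -5*log(17/4)/8 - sqrt(2)*atan(3*sqrt(2)/4)/2 + sqrt(2)*atan(sqrt(2)/4)/2 + 5*log(9/4)/8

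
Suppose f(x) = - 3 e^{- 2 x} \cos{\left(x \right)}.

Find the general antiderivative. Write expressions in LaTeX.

Recover f(x) by differentiating a candidate F(x); any mismatch rules it out.
Check: d/dx[- \frac{3 e^{- 2 x} \sin{\left(x \right)}}{5} + \frac{6 e^{- 2 x} \cos{\left(x \right)}}{5}] = - 3 e^{- 2 x} \cos{\left(x \right)} = f(x).

F(x) = - \frac{3 e^{- 2 x} \sin{\left(x \right)}}{5} + \frac{6 e^{- 2 x} \cos{\left(x \right)}}{5} + C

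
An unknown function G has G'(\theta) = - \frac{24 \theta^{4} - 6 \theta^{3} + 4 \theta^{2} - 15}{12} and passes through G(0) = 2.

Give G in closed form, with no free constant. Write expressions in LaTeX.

Check a candidate G(\theta) by differentiating: d/d\theta[G] must match the given G'(\theta).
A general antiderivative is - \frac{2 \theta^{5}}{5} + \frac{\theta^{4}}{8} - \frac{\theta^{3}}{9} + \frac{5 \theta}{4} + C.
The condition gives C = 2 - (0) = 2.
So G(\theta) = - \frac{2 \theta^{5}}{5} + \frac{\theta^{4}}{8} - \frac{\theta^{3}}{9} + \frac{5 \theta}{4} + 2.
Check: d/d\theta[- \frac{2 \theta^{5}}{5} + \frac{\theta^{4}}{8} - \frac{\theta^{3}}{9} + \frac{5 \theta}{4} + 2] = - 2 \theta^{4} + \frac{\theta^{3}}{2} - \frac{\theta^{2}}{3} + \frac{5}{4}, which equals G'(\theta).

G(\theta) = - \frac{2 \theta^{5}}{5} + \frac{\theta^{4}}{8} - \frac{\theta^{3}}{9} + \frac{5 \theta}{4} + 2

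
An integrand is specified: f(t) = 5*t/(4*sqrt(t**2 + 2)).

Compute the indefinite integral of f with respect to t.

f matches the chain-rule pattern g'(h)*h' with inner function h(t) = t**2 + 2; substituting u = h(t) collapses the integral.
Check: d/dt[5*sqrt(t**2 + 2)/4] = 5*t/(4*sqrt(t**2 + 2)) = f(t).

F(t) = 5*sqrt(t**2 + 2)/4 + C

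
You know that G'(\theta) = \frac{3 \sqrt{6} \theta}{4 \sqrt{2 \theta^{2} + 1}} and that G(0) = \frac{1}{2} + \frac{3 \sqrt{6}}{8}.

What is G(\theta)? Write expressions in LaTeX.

G'(\theta) matches the chain-rule pattern g'(h)*h' with inner function h(\theta) = 3 \theta^{2} + \frac{3}{2}; substituting u = h(\theta) collapses the integral.
A general antiderivative is \frac{3 \sqrt{3 \theta^{2} + \frac{3}{2}}}{4} + C.
The condition gives C = \frac{1}{2} + \frac{3 \sqrt{6}}{8} - (\frac{3 \sqrt{6}}{8}) = \frac{1}{2}.
So G(\theta) = \frac{3 \sqrt{6} \sqrt{2 \theta^{2} + 1} + 4}{8}.
Check: d/d\theta[\frac{3 \sqrt{6} \sqrt{2 \theta^{2} + 1} + 4}{8}] = \frac{3 \sqrt{6} \theta}{4 \sqrt{2 \theta^{2} + 1}} = G'(\theta).

G(\theta) = \frac{3 \sqrt{6} \sqrt{2 \theta^{2} + 1} + 4}{8}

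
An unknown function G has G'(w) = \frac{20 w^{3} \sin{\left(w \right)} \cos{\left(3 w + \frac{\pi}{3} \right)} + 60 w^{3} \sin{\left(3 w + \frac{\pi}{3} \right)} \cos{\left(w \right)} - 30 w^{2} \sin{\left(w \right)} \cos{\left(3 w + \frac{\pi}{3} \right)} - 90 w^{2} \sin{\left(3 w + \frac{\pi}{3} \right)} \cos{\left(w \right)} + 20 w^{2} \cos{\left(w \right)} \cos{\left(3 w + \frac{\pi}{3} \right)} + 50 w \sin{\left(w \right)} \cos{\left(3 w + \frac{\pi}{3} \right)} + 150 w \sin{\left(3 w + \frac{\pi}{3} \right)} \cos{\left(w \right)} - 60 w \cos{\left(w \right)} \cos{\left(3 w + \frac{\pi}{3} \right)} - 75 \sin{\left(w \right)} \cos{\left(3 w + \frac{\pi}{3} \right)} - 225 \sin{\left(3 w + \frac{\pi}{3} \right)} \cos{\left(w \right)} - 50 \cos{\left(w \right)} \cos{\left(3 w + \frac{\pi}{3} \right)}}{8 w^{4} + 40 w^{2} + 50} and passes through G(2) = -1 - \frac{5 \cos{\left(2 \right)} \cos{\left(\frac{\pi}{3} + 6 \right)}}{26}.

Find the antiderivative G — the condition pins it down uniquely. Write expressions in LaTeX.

Any candidate G(w) must reproduce the stated G'(w) exactly.
A general antiderivative is - \frac{5 \left(w - \frac{3}{2}\right) \cos{\left(w \right)} \cos{\left(3 w + \frac{\pi}{3} \right)}}{2 \left(w^{2} + \frac{5}{2}\right)} + C.
The condition gives C = -1 - \frac{5 \cos{\left(2 \right)} \cos{\left(\frac{\pi}{3} + 6 \right)}}{26} - (- \frac{5 \cos{\left(2 \right)} \cos{\left(\frac{\pi}{3} + 6 \right)}}{26}) = -1.
So G(w) = - \frac{4 w^{2} + 10 w \cos{\left(w \right)} \cos{\left(3 w + \frac{\pi}{3} \right)} - 15 \cos{\left(w \right)} \cos{\left(3 w + \frac{\pi}{3} \right)} + 10}{2 \left(2 w^{2} + 5\right)}.
Check: d/dw[- \frac{4 w^{2} + 10 w \cos{\left(w \right)} \cos{\left(3 w + \frac{\pi}{3} \right)} - 15 \cos{\left(w \right)} \cos{\left(3 w + \frac{\pi}{3} \right)} + 10}{2 \left(2 w^{2} + 5\right)}] = \frac{20 w^{3} \sin{\left(w \right)} \cos{\left(3 w + \frac{\pi}{3} \right)} + 60 w^{3} \sin{\left(3 w + \frac{\pi}{3} \right)} \cos{\left(w \right)} - 30 w^{2} \sin{\left(w \right)} \cos{\left(3 w + \frac{\pi}{3} \right)} - 90 w^{2} \sin{\left(3 w + \frac{\pi}{3} \right)} \cos{\left(w \right)} + 20 w^{2} \cos{\left(w \right)} \cos{\left(3 w + \frac{\pi}{3} \right)} + 50 w \sin{\left(w \right)} \cos{\left(3 w + \frac{\pi}{3} \right)} + 150 w \sin{\left(3 w + \frac{\pi}{3} \right)} \cos{\left(w \right)} - 60 w \cos{\left(w \right)} \cos{\left(3 w + \frac{\pi}{3} \right)} - 75 \sin{\left(w \right)} \cos{\left(3 w + \frac{\pi}{3} \right)} - 225 \sin{\left(3 w + \frac{\pi}{3} \right)} \cos{\left(w \right)} - 50 \cos{\left(w \right)} \cos{\left(3 w + \frac{\pi}{3} \right)}}{8 w^{4} + 40 w^{2} + 50} = G'(w).

G(w) = - \frac{4 w^{2} + 10 w \cos{\left(w \right)} \cos{\left(3 w + \frac{\pi}{3} \right)} - 15 \cos{\left(w \right)} \cos{\left(3 w + \frac{\pi}{3} \right)} + 10}{2 \left(2 w^{2} + 5\right)}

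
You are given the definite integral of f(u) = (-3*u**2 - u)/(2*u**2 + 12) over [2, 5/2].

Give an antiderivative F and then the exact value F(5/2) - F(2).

An antiderivative F(u) passes only if d/du[F] lands on f(u) exactly.
F(u) = -3*u/2 - log(u**2 + 6)/4 + 3*sqrt(6)*atan(sqrt(6)*u/6)/2 is an antiderivative of f.
Check: d/du[-3*u/2 - log(u**2 + 6)/4 + 3*sqrt(6)*atan(sqrt(6)*u/6)/2] = (-3*u**2 - u)/(2*u**2 + 12) = f(u).
F(5/2) = -15/4 - log(49/4)/4 + 3*sqrt(6)*atan(5*sqrt(6)/12)/2; F(2) = -3 - log(10)/4 + 3*sqrt(6)*atan(sqrt(6)/3)/2.
Integral = F(5/2) - F(2) = -3*sqrt(6)*atan(sqrt(6)/3)/2 - 3/4 - log(49/4)/4 + log(10)/4 + 3*sqrt(6)*atan(5*sqrt(6)/12)/2.

Antiderivative: F(u) = -3*u/2 - log(u**2 + 6)/4 + 3*sqrt(6)*atan(sqrt(6)*u/6)/2; value = -3*sqrt(6)*atan(sqrt(6)/3)/2 - 3/4 - log(49/4)/4 + log(10)/4 + 3*sqrt(6)*atan(5*sqrt(6)/12)/2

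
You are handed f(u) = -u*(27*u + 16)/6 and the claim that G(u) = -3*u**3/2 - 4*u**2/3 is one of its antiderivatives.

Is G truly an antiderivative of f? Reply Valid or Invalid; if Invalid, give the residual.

Valid - differentiating G returns exactly f.

d/du[G] = -9*u**2/2 - 8*u/3
This equals f(u) exactly, so the claim holds.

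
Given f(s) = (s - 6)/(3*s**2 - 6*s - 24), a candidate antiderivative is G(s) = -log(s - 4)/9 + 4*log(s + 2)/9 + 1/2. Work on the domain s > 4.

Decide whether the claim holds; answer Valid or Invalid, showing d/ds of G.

Valid. The derivative of G reproduces f.

d/ds[G] = (s - 6)/(3*s**2 - 6*s - 24)
This equals f(s) exactly, so the claim holds.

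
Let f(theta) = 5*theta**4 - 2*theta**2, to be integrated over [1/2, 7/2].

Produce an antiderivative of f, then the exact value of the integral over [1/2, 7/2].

The integrand splits into summands that can be handled one at a time.
F(theta) = theta**5 - 2*theta**3/3 is an antiderivative of f.
Check: d/dtheta[theta**5 - 2*theta**3/3] = 5*theta**4 - 2*theta**2 = f(theta).
F(7/2) = 47677/96; F(1/2) = -5/96.
Integral = F(7/2) - F(1/2) = 7947/16.

Antiderivative: F(theta) = theta**5 - 2*theta**3/3; value = 7947/16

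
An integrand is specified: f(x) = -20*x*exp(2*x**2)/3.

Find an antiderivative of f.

f matches the chain-rule pattern g'(h)*h' with inner function h(x) = 2*x**2; substituting u = h(x) collapses the integral.
Check: d/dx[-5*exp(2*x**2)/3] = -20*x*exp(2*x**2)/3 = f(x).

An antiderivative is F(x) = -5*exp(2*x**2)/3.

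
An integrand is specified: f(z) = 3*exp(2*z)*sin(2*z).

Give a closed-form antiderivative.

For F(z) to be correct the identity F'(z) - f(z) = 0 must hold.
Check: d/dz[3*(sin(2*z) - cos(2*z))*exp(2*z)/4] = 3*exp(2*z)*sin(2*z) = f(z).

An antiderivative is F(z) = 3*(sin(2*z) - cos(2*z))*exp(2*z)/4.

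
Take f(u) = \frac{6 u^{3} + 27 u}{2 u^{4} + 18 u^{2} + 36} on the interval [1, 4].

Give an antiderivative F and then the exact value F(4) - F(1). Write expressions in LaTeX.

The substitution w = \frac{u^{4}}{3} + 3 u^{2} + 6 works: f is exactly (dF/dw)*(dw/du) for that inner function.
F(u) = \frac{3 \log{\left(\frac{u^{4}}{3} + 3 u^{2} + 6 \right)}}{4} is an antiderivative of f.
Check: d/du[\frac{3 \log{\left(\frac{u^{4}}{3} + 3 u^{2} + 6 \right)}}{4}] = \frac{6 u^{3} + 27 u}{2 u^{4} + 18 u^{2} + 36} = f(u).
F(4) = \frac{3 \log{\left(\frac{418}{3} \right)}}{4}; F(1) = \frac{3 \log{\left(\frac{28}{3} \right)}}{4}.
Integral = F(4) - F(1) = - \frac{3 \log{\left(\frac{28}{3} \right)}}{4} + \frac{3 \log{\left(\frac{418}{3} \right)}}{4}.

Antiderivative: F(u) = \frac{3 \log{\left(\frac{u^{4}}{3} + 3 u^{2} + 6 \right)}}{4}; value = - \frac{3 \log{\left(\frac{28}{3} \right)}}{4} + \frac{3 \log{\left(\frac{418}{3} \right)}}{4}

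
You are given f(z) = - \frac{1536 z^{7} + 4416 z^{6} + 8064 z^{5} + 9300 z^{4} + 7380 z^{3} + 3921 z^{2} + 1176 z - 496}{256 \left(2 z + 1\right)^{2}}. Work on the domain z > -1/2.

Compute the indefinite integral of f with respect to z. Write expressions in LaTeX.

F(z) = \frac{- \left(2 z + 1\right) \left(4 z^{2} + 3 z + 4\right)^{3} - 320}{256 \left(2 z + 1\right)} + C

Differentiate the proposed F(z) back; it has to land on f(z) exactly.
Check: d/dz[\frac{- \left(2 z + 1\right) \left(4 z^{2} + 3 z + 4\right)^{3} - 320}{256 \left(2 z + 1\right)}] = \frac{- 1536 z^{7} - 4416 z^{6} - 8064 z^{5} - 9300 z^{4} - 7380 z^{3} - 3921 z^{2} - 1176 z + 496}{1024 z^{2} + 1024 z + 256}, which equals f(z).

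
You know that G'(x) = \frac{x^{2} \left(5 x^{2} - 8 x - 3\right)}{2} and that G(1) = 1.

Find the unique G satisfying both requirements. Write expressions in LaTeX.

G(x) = \frac{x^{5} - 2 x^{4} - x^{3} + 4}{2}

A candidate passes only if d/dx[G] lands on the given G'(x) exactly.
A general antiderivative is \frac{x^{5}}{2} - x^{4} - \frac{x^{3}}{2} + C.
The condition gives C = 1 - (-1) = 2.
So G(x) = \frac{x^{5} - 2 x^{4} - x^{3} + 4}{2}.
Check: d/dx[\frac{x^{5} - 2 x^{4} - x^{3} + 4}{2}] = \frac{5 x^{4}}{2} - 4 x^{3} - \frac{3 x^{2}}{2}, which equals G'(x).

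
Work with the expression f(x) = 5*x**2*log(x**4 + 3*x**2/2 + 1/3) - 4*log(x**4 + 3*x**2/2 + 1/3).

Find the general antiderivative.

F(x) = (30*x**3*log(x**4 + 3*x**2/2 + 1/3) - 40*x**3 - 72*x*log(x**4 + 3*x**2/2 + 1/3) + 378*x - sqrt(32607 - 4463*sqrt(33))*atan(34896*x/(5*sqrt(33)*sqrt(32607 - 4463*sqrt(33)) + 189*sqrt(32607 - 4463*sqrt(33)))) + sqrt(4463*sqrt(33) + 32607)*atan(34896*x/(-189*sqrt(4463*sqrt(33) + 32607) + 5*sqrt(33)*sqrt(4463*sqrt(33) + 32607))))/18 + C

The integrand splits into summands that can be handled one at a time.
Check: d/dx[(30*x**3*log(x**4 + 3*x**2/2 + 1/3) - 40*x**3 - 72*x*log(x**4 + 3*x**2/2 + 1/3) + 378*x - sqrt(32607 - 4463*sqrt(33))*atan(34896*x/(5*sqrt(33)*sqrt(32607 - 4463*sqrt(33)) + 189*sqrt(32607 - 4463*sqrt(33)))) + sqrt(4463*sqrt(33) + 32607)*atan(34896*x/(-189*sqrt(4463*sqrt(33) + 32607) + 5*sqrt(33)*sqrt(4463*sqrt(33) + 32607))))/18] = 5*x**2*log(x**4 + 3*x**2/2 + 1/3) - 4*log(x**4 + 3*x**2/2 + 1/3) = f(x).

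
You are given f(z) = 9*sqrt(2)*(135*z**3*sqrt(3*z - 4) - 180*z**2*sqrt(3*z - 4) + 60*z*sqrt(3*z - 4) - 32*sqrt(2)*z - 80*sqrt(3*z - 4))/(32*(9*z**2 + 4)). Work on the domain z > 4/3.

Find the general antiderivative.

F(z) = (27*sqrt(2)*z**2*sqrt(3*z - 4) - 72*sqrt(2)*z*sqrt(3*z - 4) + 48*sqrt(2)*sqrt(3*z - 4) - 16*log(3*z**2 + 4/3))/16 + C

Any candidate F(z) must reproduce f(z) exactly when differentiated.
Check: d/dz[(27*sqrt(2)*z**2*sqrt(3*z - 4) - 72*sqrt(2)*z*sqrt(3*z - 4) + 48*sqrt(2)*sqrt(3*z - 4) - 16*log(3*z**2 + 4/3))/16] = (3645*sqrt(2)*z**4 - 9720*sqrt(2)*z**3 + 8100*sqrt(2)*z**2 - 576*z*sqrt(3*z - 4) - 4320*sqrt(2)*z + 2880*sqrt(2))/(288*z**2*sqrt(3*z - 4) + 128*sqrt(3*z - 4)), which equals f(z).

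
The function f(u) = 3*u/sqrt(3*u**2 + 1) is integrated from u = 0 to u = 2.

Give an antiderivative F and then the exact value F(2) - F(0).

f matches the chain-rule pattern g'(h)*h' with inner function h(u) = 3*u**2 + 1; substituting w = h(u) collapses the integral.
F(u) = sqrt(3*u**2 + 1) is an antiderivative of f.
Check: d/du[sqrt(3*u**2 + 1)] = 3*u/sqrt(3*u**2 + 1) = f(u).
F(2) = sqrt(13); F(0) = 1.
Integral = F(2) - F(0) = -1 + sqrt(13).

Antiderivative: F(u) = sqrt(3*u**2 + 1); value = -1 + sqrt(13)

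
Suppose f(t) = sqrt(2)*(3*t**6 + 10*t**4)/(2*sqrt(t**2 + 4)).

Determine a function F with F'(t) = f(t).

f has the shape u'v + uv' for u = t**5/2 and v = sqrt(t**2/2 + 2) — it is the derivative of the product u*v.
Check: d/dt[sqrt(2)*t**5*sqrt(t**2 + 4)/4] = (3*sqrt(2)*t**6 + 10*sqrt(2)*t**4)/(2*sqrt(t**2 + 4)), which equals f(t).

An antiderivative is F(t) = sqrt(2)*t**5*sqrt(t**2 + 4)/4.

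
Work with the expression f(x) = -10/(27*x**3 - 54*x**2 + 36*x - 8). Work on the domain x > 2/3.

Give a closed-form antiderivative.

Recover f(x) by differentiating a candidate F(x); any mismatch rules it out.
Check: d/dx[5/(3*(3*x - 2)**2)] = -10/(27*x**3 - 54*x**2 + 36*x - 8) = f(x).

An antiderivative is F(x) = 5/(3*(3*x - 2)**2).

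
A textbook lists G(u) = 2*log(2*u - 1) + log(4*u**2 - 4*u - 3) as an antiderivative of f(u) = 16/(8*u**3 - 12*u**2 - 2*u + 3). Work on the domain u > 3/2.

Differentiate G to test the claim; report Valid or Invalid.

d/du[G] = (32*u**2 - 32*u - 8)/(8*u**3 - 12*u**2 - 2*u + 3)
d/du[G] - f(u) = 8/(2*u - 1) != 0.

Invalid: d/du[G] - f = 8/(2*u - 1), which is not 0.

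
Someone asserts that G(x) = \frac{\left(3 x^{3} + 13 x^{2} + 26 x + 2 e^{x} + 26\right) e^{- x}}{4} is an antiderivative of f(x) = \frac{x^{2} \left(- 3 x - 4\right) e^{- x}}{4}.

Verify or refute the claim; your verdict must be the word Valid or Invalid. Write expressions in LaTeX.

d/dx[G] = \frac{\left(- 3 x^{3} - 4 x^{2}\right) e^{- x}}{4}
This equals f(x) exactly, so the claim holds.

Valid: G'(x) = f(x).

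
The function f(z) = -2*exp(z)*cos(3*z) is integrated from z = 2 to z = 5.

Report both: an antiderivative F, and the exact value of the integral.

Any candidate F(z) must reproduce f(z) exactly when differentiated.
F(z) = -(3*sin(3*z) + cos(3*z))*exp(z)/5 is an antiderivative of f.
Check: d/dz[-(3*sin(3*z) + cos(3*z))*exp(z)/5] = -2*exp(z)*cos(3*z) = f(z).
F(5) = -3*exp(5)*sin(15)/5 - exp(5)*cos(15)/5; F(2) = -exp(2)*cos(6)/5 - 3*exp(2)*sin(6)/5.
Integral = F(5) - F(2) = -3*exp(5)*sin(15)/5 + 3*exp(2)*sin(6)/5 + exp(2)*cos(6)/5 - exp(5)*cos(15)/5.

Antiderivative: F(z) = -(3*sin(3*z) + cos(3*z))*exp(z)/5; value = -3*exp(5)*sin(15)/5 + 3*exp(2)*sin(6)/5 + exp(2)*cos(6)/5 - exp(5)*cos(15)/5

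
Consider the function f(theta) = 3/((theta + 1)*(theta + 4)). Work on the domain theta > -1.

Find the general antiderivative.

Factor the denominator ((theta + 1)*(theta + 4)) and decompose: f = -1/(theta + 4) + 1/(theta + 1); each piece integrates to a log, atan, or power term.
Check: d/dtheta[log(theta + 1) - log(theta + 4)] = 3/(theta**2 + 5*theta + 4), which equals f(theta).

F(theta) = log(theta + 1) - log(theta + 4) + C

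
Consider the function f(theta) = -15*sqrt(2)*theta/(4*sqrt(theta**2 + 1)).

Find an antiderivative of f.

The substitution u = 2*theta**2 + 2 works: f is exactly (dF/du)*(du/dtheta) for that inner function.
Check: d/dtheta[-15*sqrt(2)*sqrt(theta**2 + 1)/4] = -15*sqrt(2)*theta/(4*sqrt(theta**2 + 1)) = f(theta).

An antiderivative is F(theta) = -15*sqrt(2)*sqrt(theta**2 + 1)/4.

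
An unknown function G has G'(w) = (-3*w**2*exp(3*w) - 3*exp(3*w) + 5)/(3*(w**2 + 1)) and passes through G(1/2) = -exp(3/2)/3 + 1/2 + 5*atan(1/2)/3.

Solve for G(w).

G(w) = -exp(3*w)/3 + 5*atan(w)/3 + 1/2

Differentiate the proposed G(w) back; it has to land on the given G'(w).
A general antiderivative is -exp(3*w)/3 + 5*atan(w)/3 + C.
The condition gives C = -exp(3/2)/3 + 1/2 + 5*atan(1/2)/3 - (-exp(3/2)/3 + 5*atan(1/2)/3) = 1/2.
So G(w) = -exp(3*w)/3 + 5*atan(w)/3 + 1/2.
Check: d/dw[-exp(3*w)/3 + 5*atan(w)/3 + 1/2] = (-3*w**2*exp(3*w) - 3*exp(3*w) + 5)/(3*w**2 + 3), which equals G'(w).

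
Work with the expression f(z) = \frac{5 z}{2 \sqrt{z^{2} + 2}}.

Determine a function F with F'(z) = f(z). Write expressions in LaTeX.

f matches the chain-rule pattern g'(h)*h' with inner function h(z) = z^{2} + 2; substituting u = h(z) collapses the integral.
Check: d/dz[\frac{5 \sqrt{z^{2} + 2}}{2}] = \frac{5 z}{2 \sqrt{z^{2} + 2}} = f(z).

An antiderivative is F(z) = \frac{5 \sqrt{z^{2} + 2}}{2}.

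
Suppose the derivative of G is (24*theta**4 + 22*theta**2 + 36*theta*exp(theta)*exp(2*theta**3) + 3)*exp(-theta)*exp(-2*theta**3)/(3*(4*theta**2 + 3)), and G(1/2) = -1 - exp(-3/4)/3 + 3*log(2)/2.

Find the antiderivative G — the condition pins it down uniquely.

Any candidate G(theta) must reproduce the stated G'(theta) exactly.
A general antiderivative is -exp(-2*theta**3 - theta)/3 + 3*log(2*theta**2 + 3/2)/2 + C.
The condition gives C = -1 - exp(-3/4)/3 + 3*log(2)/2 - (-exp(-3/4)/3 + 3*log(2)/2) = -1.
So G(theta) = (-2*exp(-2*theta**3 - theta) + 9*log(2*theta**2 + 3/2) - 6)/6.
Check: d/dtheta[(-2*exp(-2*theta**3 - theta) + 9*log(2*theta**2 + 3/2) - 6)/6] = (24*theta**4 + 22*theta**2 + 36*theta*exp(theta)*exp(2*theta**3) + 3)/(12*theta**2*exp(theta)*exp(2*theta**3) + 9*exp(theta)*exp(2*theta**3)), which equals G'(theta).

G(theta) = (-2*exp(-2*theta**3 - theta) + 9*log(2*theta**2 + 3/2) - 6)/6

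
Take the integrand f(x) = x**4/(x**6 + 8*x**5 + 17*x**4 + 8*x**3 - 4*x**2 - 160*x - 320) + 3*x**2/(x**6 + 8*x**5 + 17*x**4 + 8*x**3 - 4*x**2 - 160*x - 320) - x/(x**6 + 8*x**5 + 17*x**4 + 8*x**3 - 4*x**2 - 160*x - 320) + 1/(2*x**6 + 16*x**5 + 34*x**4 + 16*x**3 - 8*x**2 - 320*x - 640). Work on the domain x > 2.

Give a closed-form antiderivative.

An antiderivative is F(x) = 53*log(x - 2)/2592 - 61*log(x + 2)/288 + 443*log(x + 4)/2646 + 95*log(x**2 + 5)/7938 - 151*sqrt(5)*atan(sqrt(5)*x/5)/39690 - 617/(504*x + 2016).

Factor the denominator (2*(x - 2)*(x + 2)*(x + 4)**2*(x**2 + 5)) and decompose: f = (190*x - 151)/(7938*(x**2 + 5)) + 443/(2646*(x + 4)) + 617/(504*(x + 4)**2) - 61/(288*(x + 2)) + 53/(2592*(x - 2)); each piece integrates to a log, atan, or power term.
Check: d/dx[53*log(x - 2)/2592 - 61*log(x + 2)/288 + 443*log(x + 4)/2646 + 95*log(x**2 + 5)/7938 - 151*sqrt(5)*atan(sqrt(5)*x/5)/39690 - 617/(504*x + 2016)] = (2*x**4 + 6*x**2 - 2*x + 1)/(2*x**6 + 16*x**5 + 34*x**4 + 16*x**3 - 8*x**2 - 320*x - 640), which equals f(x).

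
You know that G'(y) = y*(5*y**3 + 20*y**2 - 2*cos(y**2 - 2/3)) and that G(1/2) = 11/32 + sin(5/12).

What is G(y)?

Since d/dy undoes antidifferentiation here, G(y) must give back the stated G'(y).
A general antiderivative is y**5 + 5*y**4 - sin(y**2 - 2/3) + C.
The condition gives C = 11/32 + sin(5/12) - (11/32 + sin(5/12)) = 0.
So G(y) = y**5 + 5*y**4 - sin(y**2 - 2/3).
Check: d/dy[y**5 + 5*y**4 - sin(y**2 - 2/3)] = 5*y**4 + 20*y**3 - 2*y*cos(y**2 - 2/3), which equals G'(y).

G(y) = y**5 + 5*y**4 - sin(y**2 - 2/3)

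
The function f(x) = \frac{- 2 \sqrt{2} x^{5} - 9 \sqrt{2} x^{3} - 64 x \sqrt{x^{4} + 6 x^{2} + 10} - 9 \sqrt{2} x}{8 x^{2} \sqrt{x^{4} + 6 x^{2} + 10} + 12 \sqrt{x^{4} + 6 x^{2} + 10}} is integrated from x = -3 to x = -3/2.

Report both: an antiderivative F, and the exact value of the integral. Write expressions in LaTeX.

Differentiate the proposed F(x) back; it has to land on f(x) exactly.
F(x) = \frac{\sqrt{2} \left(- \sqrt{x^{4} + 6 x^{2} + 10} - 16 \sqrt{2} \log{\left(x^{2} + \frac{3}{2} \right)}\right)}{8} is an antiderivative of f.
Check: d/dx[\frac{\sqrt{2} \left(- \sqrt{x^{4} + 6 x^{2} + 10} - 16 \sqrt{2} \log{\left(x^{2} + \frac{3}{2} \right)}\right)}{8}] = \frac{- 2 \sqrt{2} x^{5} - 9 \sqrt{2} x^{3} - 64 x \sqrt{x^{4} + 6 x^{2} + 10} - 9 \sqrt{2} x}{8 x^{2} \sqrt{x^{4} + 6 x^{2} + 10} + 12 \sqrt{x^{4} + 6 x^{2} + 10}} = f(x).
F(-3/2) = - 4 \log{\left(\frac{15}{4} \right)} - \frac{\sqrt{914}}{32}; F(-3) = - 4 \log{\left(\frac{21}{2} \right)} - \frac{\sqrt{290}}{8}.
Integral = F(-3/2) - F(-3) = - 4 \log{\left(\frac{15}{4} \right)} - \frac{\sqrt{914}}{32} + \frac{\sqrt{290}}{8} + 4 \log{\left(\frac{21}{2} \right)}.

Antiderivative: F(x) = \frac{\sqrt{2} \left(- \sqrt{x^{4} + 6 x^{2} + 10} - 16 \sqrt{2} \log{\left(x^{2} + \frac{3}{2} \right)}\right)}{8}; value = - 4 \log{\left(\frac{15}{4} \right)} - \frac{\sqrt{914}}{32} + \frac{\sqrt{290}}{8} + 4 \log{\left(\frac{21}{2} \right)}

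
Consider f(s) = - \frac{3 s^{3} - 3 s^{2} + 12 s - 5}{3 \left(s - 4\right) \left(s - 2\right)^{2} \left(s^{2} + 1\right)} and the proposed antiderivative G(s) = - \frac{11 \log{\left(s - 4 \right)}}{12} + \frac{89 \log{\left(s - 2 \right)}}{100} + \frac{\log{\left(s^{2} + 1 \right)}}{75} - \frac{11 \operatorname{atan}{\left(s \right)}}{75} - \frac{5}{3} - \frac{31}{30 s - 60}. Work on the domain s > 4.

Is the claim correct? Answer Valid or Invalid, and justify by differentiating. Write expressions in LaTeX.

d/ds[G] = \frac{- 3 s^{3} + 3 s^{2} - 12 s + 5}{3 s^{5} - 24 s^{4} + 63 s^{3} - 72 s^{2} + 60 s - 48}
This equals f(s) exactly, so the claim holds.

Valid - differentiating G returns exactly f.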